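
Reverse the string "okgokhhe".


Input: okgokhhe
Reading characters right to left:
  Position 7: 'e'
  Position 6: 'h'
  Position 5: 'h'
  Position 4: 'k'
  Position 3: 'o'
  Position 2: 'g'
  Position 1: 'k'
  Position 0: 'o'
Reversed: ehhkogko

ehhkogko


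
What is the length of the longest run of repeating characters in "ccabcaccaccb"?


Input: "ccabcaccaccb"
Scanning for longest run:
  Position 1 ('c'): continues run of 'c', length=2
  Position 2 ('a'): new char, reset run to 1
  Position 3 ('b'): new char, reset run to 1
  Position 4 ('c'): new char, reset run to 1
  Position 5 ('a'): new char, reset run to 1
  Position 6 ('c'): new char, reset run to 1
  Position 7 ('c'): continues run of 'c', length=2
  Position 8 ('a'): new char, reset run to 1
  Position 9 ('c'): new char, reset run to 1
  Position 10 ('c'): continues run of 'c', length=2
  Position 11 ('b'): new char, reset run to 1
Longest run: 'c' with length 2

2


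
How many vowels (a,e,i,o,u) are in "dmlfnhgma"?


Input: dmlfnhgma
Checking each character:
  'd' at position 0: consonant
  'm' at position 1: consonant
  'l' at position 2: consonant
  'f' at position 3: consonant
  'n' at position 4: consonant
  'h' at position 5: consonant
  'g' at position 6: consonant
  'm' at position 7: consonant
  'a' at position 8: vowel (running total: 1)
Total vowels: 1

1


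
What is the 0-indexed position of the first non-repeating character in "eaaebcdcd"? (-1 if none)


Input: eaaebcdcd
Character frequencies:
  'a': 2
  'b': 1
  'c': 2
  'd': 2
  'e': 2
Scanning left to right for freq == 1:
  Position 0 ('e'): freq=2, skip
  Position 1 ('a'): freq=2, skip
  Position 2 ('a'): freq=2, skip
  Position 3 ('e'): freq=2, skip
  Position 4 ('b'): unique! => answer = 4

4


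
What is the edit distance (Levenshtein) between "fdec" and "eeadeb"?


Computing edit distance: "fdec" -> "eeadeb"
DP table:
           e    e    a    d    e    b
      0    1    2    3    4    5    6
  f   1    1    2    3    4    5    6
  d   2    2    2    3    3    4    5
  e   3    2    2    3    4    3    4
  c   4    3    3    3    4    4    4
Edit distance = dp[4][6] = 4

4


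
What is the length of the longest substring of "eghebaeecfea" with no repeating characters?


Input: "eghebaeecfea"
Sliding window (track last position of each char):
  Position 0 ('e'): window [0,0] length 1 -- new best
  Position 1 ('g'): window [0,1] length 2 -- new best
  Position 2 ('h'): window [0,2] length 3 -- new best
  Position 3 ('e'): repeat (last at 0), move window start to 1
  Position 3 ('e'): window [1,3] length 3
  Position 4 ('b'): window [1,4] length 4 -- new best
  Position 5 ('a'): window [1,5] length 5 -- new best
  Position 6 ('e'): repeat (last at 3), move window start to 4
  Position 6 ('e'): window [4,6] length 3
  Position 7 ('e'): repeat (last at 6), move window start to 7
  Position 7 ('e'): window [7,7] length 1
  Position 8 ('c'): window [7,8] length 2
  Position 9 ('f'): window [7,9] length 3
  Position 10 ('e'): repeat (last at 7), move window start to 8
  Position 10 ('e'): window [8,10] length 3
  Position 11 ('a'): window [8,11] length 4
Longest substring with no repeats: "gheba" with length 5

5


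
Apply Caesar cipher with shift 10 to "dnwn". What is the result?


Caesar cipher: shift "dnwn" by 10
  'd' (pos 3) + 10 = pos 13 = 'n'
  'n' (pos 13) + 10 = pos 23 = 'x'
  'w' (pos 22) + 10 = pos 6 = 'g'
  'n' (pos 13) + 10 = pos 23 = 'x'
Result: nxgx

nxgx


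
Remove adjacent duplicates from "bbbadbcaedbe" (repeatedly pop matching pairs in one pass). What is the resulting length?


Input: bbbadbcaedbe
Stack-based adjacent duplicate removal:
  Read 'b': push. Stack: b
  Read 'b': matches stack top 'b' => pop. Stack: (empty)
  Read 'b': push. Stack: b
  Read 'a': push. Stack: ba
  Read 'd': push. Stack: bad
  Read 'b': push. Stack: badb
  Read 'c': push. Stack: badbc
  Read 'a': push. Stack: badbca
  Read 'e': push. Stack: badbcae
  Read 'd': push. Stack: badbcaed
  Read 'b': push. Stack: badbcaedb
  Read 'e': push. Stack: badbcaedbe
Final stack: "badbcaedbe" (length 10)

10


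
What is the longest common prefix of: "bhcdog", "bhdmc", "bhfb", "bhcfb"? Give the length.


Words: bhcdog, bhdmc, bhfb, bhcfb
  Position 0: all 'b' => match
  Position 1: all 'h' => match
  Position 2: ('c', 'd', 'f', 'c') => mismatch, stop
LCP = "bh" (length 2)

2


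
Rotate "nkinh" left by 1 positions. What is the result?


Input: "nkinh", rotate left by 1
First 1 characters: "n"
Remaining characters: "kinh"
Concatenate remaining + first: "kinh" + "n" = "kinhn"

kinhn


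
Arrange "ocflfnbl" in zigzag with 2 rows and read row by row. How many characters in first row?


Zigzag "ocflfnbl" into 2 rows:
Placing characters:
  'o' => row 0
  'c' => row 1
  'f' => row 0
  'l' => row 1
  'f' => row 0
  'n' => row 1
  'b' => row 0
  'l' => row 1
Rows:
  Row 0: "offb"
  Row 1: "clnl"
First row length: 4

4


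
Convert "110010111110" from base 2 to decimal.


Input: "110010111110" in base 2
Positional expansion:
  Digit '1' (value 1) x 2^11 = 2048
  Digit '1' (value 1) x 2^10 = 1024
  Digit '0' (value 0) x 2^9 = 0
  Digit '0' (value 0) x 2^8 = 0
  Digit '1' (value 1) x 2^7 = 128
  Digit '0' (value 0) x 2^6 = 0
  Digit '1' (value 1) x 2^5 = 32
  Digit '1' (value 1) x 2^4 = 16
  Digit '1' (value 1) x 2^3 = 8
  Digit '1' (value 1) x 2^2 = 4
  Digit '1' (value 1) x 2^1 = 2
  Digit '0' (value 0) x 2^0 = 0
Sum = 3262

3262


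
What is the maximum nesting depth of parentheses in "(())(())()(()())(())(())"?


Input: "(())(())()(()())(())(())"
Tracking depth:
  Position 0 '(': depth becomes 1
  Position 1 '(': depth becomes 2
  Position 2 ')': depth becomes 1
  Position 3 ')': depth becomes 0
  Position 4 '(': depth becomes 1
  Position 5 '(': depth becomes 2
  Position 6 ')': depth becomes 1
  Position 7 ')': depth becomes 0
  Position 8 '(': depth becomes 1
  Position 9 ')': depth becomes 0
  Position 10 '(': depth becomes 1
  Position 11 '(': depth becomes 2
  Position 12 ')': depth becomes 1
  Position 13 '(': depth becomes 2
  Position 14 ')': depth becomes 1
  Position 15 ')': depth becomes 0
  Position 16 '(': depth becomes 1
  Position 17 '(': depth becomes 2
  Position 18 ')': depth becomes 1
  Position 19 ')': depth becomes 0
  Position 20 '(': depth becomes 1
  Position 21 '(': depth becomes 2
  Position 22 ')': depth becomes 1
  Position 23 ')': depth becomes 0
Maximum depth reached: 2

2


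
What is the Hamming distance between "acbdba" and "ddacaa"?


Comparing "acbdba" and "ddacaa" position by position:
  Position 0: 'a' vs 'd' => differ
  Position 1: 'c' vs 'd' => differ
  Position 2: 'b' vs 'a' => differ
  Position 3: 'd' vs 'c' => differ
  Position 4: 'b' vs 'a' => differ
  Position 5: 'a' vs 'a' => same
Total differences (Hamming distance): 5

5


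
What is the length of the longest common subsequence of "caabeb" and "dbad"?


LCS of "caabeb" and "dbad"
DP table:
           d    b    a    d
      0    0    0    0    0
  c   0    0    0    0    0
  a   0    0    0    1    1
  a   0    0    0    1    1
  b   0    0    1    1    1
  e   0    0    1    1    1
  b   0    0    1    1    1
LCS length = dp[6][4] = 1

1


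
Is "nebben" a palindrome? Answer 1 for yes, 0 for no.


Input: nebben
Reversed: nebben
  Compare pos 0 ('n') with pos 5 ('n'): match
  Compare pos 1 ('e') with pos 4 ('e'): match
  Compare pos 2 ('b') with pos 3 ('b'): match
Result: palindrome

1


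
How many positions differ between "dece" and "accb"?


Comparing "dece" and "accb" position by position:
  Position 0: 'd' vs 'a' => DIFFER
  Position 1: 'e' vs 'c' => DIFFER
  Position 2: 'c' vs 'c' => same
  Position 3: 'e' vs 'b' => DIFFER
Positions that differ: 3

3


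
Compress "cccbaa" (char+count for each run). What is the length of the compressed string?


Input: cccbaa
Runs:
  'c' x 3 => "c3"
  'b' x 1 => "b1"
  'a' x 2 => "a2"
Compressed: "c3b1a2"
Compressed length: 6

6


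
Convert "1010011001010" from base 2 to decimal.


Input: "1010011001010" in base 2
Positional expansion:
  Digit '1' (value 1) x 2^12 = 4096
  Digit '0' (value 0) x 2^11 = 0
  Digit '1' (value 1) x 2^10 = 1024
  Digit '0' (value 0) x 2^9 = 0
  Digit '0' (value 0) x 2^8 = 0
  Digit '1' (value 1) x 2^7 = 128
  Digit '1' (value 1) x 2^6 = 64
  Digit '0' (value 0) x 2^5 = 0
  Digit '0' (value 0) x 2^4 = 0
  Digit '1' (value 1) x 2^3 = 8
  Digit '0' (value 0) x 2^2 = 0
  Digit '1' (value 1) x 2^1 = 2
  Digit '0' (value 0) x 2^0 = 0
Sum = 5322

5322


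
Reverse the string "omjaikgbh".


Input: omjaikgbh
Reading characters right to left:
  Position 8: 'h'
  Position 7: 'b'
  Position 6: 'g'
  Position 5: 'k'
  Position 4: 'i'
  Position 3: 'a'
  Position 2: 'j'
  Position 1: 'm'
  Position 0: 'o'
Reversed: hbgkiajmo

hbgkiajmo


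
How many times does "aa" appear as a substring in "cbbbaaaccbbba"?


Searching for "aa" in "cbbbaaaccbbba"
Scanning each position:
  Position 0: "cb" => no
  Position 1: "bb" => no
  Position 2: "bb" => no
  Position 3: "ba" => no
  Position 4: "aa" => MATCH
  Position 5: "aa" => MATCH
  Position 6: "ac" => no
  Position 7: "cc" => no
  Position 8: "cb" => no
  Position 9: "bb" => no
  Position 10: "bb" => no
  Position 11: "ba" => no
Total occurrences: 2

2


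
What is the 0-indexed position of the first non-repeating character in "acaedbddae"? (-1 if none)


Input: acaedbddae
Character frequencies:
  'a': 3
  'b': 1
  'c': 1
  'd': 3
  'e': 2
Scanning left to right for freq == 1:
  Position 0 ('a'): freq=3, skip
  Position 1 ('c'): unique! => answer = 1

1


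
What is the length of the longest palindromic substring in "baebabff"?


Input: "baebabff"
Checking substrings for palindromes:
  [3:6] "bab" (len 3) => palindrome
  [6:8] "ff" (len 2) => palindrome
Longest palindromic substring: "bab" with length 3

3


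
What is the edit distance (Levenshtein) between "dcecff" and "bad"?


Computing edit distance: "dcecff" -> "bad"
DP table:
           b    a    d
      0    1    2    3
  d   1    1    2    2
  c   2    2    2    3
  e   3    3    3    3
  c   4    4    4    4
  f   5    5    5    5
  f   6    6    6    6
Edit distance = dp[6][3] = 6

6


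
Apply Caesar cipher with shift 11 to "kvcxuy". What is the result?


Caesar cipher: shift "kvcxuy" by 11
  'k' (pos 10) + 11 = pos 21 = 'v'
  'v' (pos 21) + 11 = pos 6 = 'g'
  'c' (pos 2) + 11 = pos 13 = 'n'
  'x' (pos 23) + 11 = pos 8 = 'i'
  'u' (pos 20) + 11 = pos 5 = 'f'
  'y' (pos 24) + 11 = pos 9 = 'j'
Result: vgnifj

vgnifj


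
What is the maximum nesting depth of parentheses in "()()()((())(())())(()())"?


Input: "()()()((())(())())(()())"
Tracking depth:
  Position 0 '(': depth becomes 1
  Position 1 ')': depth becomes 0
  Position 2 '(': depth becomes 1
  Position 3 ')': depth becomes 0
  Position 4 '(': depth becomes 1
  Position 5 ')': depth becomes 0
  Position 6 '(': depth becomes 1
  Position 7 '(': depth becomes 2
  Position 8 '(': depth becomes 3
  Position 9 ')': depth becomes 2
  Position 10 ')': depth becomes 1
  Position 11 '(': depth becomes 2
  Position 12 '(': depth becomes 3
  Position 13 ')': depth becomes 2
  Position 14 ')': depth becomes 1
  Position 15 '(': depth becomes 2
  Position 16 ')': depth becomes 1
  Position 17 ')': depth becomes 0
  Position 18 '(': depth becomes 1
  Position 19 '(': depth becomes 2
  Position 20 ')': depth becomes 1
  Position 21 '(': depth becomes 2
  Position 22 ')': depth becomes 1
  Position 23 ')': depth becomes 0
Maximum depth reached: 3

3


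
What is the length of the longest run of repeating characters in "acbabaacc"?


Input: "acbabaacc"
Scanning for longest run:
  Position 1 ('c'): new char, reset run to 1
  Position 2 ('b'): new char, reset run to 1
  Position 3 ('a'): new char, reset run to 1
  Position 4 ('b'): new char, reset run to 1
  Position 5 ('a'): new char, reset run to 1
  Position 6 ('a'): continues run of 'a', length=2
  Position 7 ('c'): new char, reset run to 1
  Position 8 ('c'): continues run of 'c', length=2
Longest run: 'a' with length 2

2


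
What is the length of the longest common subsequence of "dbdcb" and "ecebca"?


LCS of "dbdcb" and "ecebca"
DP table:
           e    c    e    b    c    a
      0    0    0    0    0    0    0
  d   0    0    0    0    0    0    0
  b   0    0    0    0    1    1    1
  d   0    0    0    0    1    1    1
  c   0    0    1    1    1    2    2
  b   0    0    1    1    2    2    2
LCS length = dp[5][6] = 2

2


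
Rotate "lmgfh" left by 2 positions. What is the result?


Input: "lmgfh", rotate left by 2
First 2 characters: "lm"
Remaining characters: "gfh"
Concatenate remaining + first: "gfh" + "lm" = "gfhlm"

gfhlm


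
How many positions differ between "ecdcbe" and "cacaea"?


Comparing "ecdcbe" and "cacaea" position by position:
  Position 0: 'e' vs 'c' => DIFFER
  Position 1: 'c' vs 'a' => DIFFER
  Position 2: 'd' vs 'c' => DIFFER
  Position 3: 'c' vs 'a' => DIFFER
  Position 4: 'b' vs 'e' => DIFFER
  Position 5: 'e' vs 'a' => DIFFER
Positions that differ: 6

6


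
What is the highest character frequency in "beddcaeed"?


Input: beddcaeed
Character counts:
  'a': 1
  'b': 1
  'c': 1
  'd': 3
  'e': 3
Maximum frequency: 3

3


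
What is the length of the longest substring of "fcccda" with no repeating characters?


Input: "fcccda"
Sliding window (track last position of each char):
  Position 0 ('f'): window [0,0] length 1 -- new best
  Position 1 ('c'): window [0,1] length 2 -- new best
  Position 2 ('c'): repeat (last at 1), move window start to 2
  Position 2 ('c'): window [2,2] length 1
  Position 3 ('c'): repeat (last at 2), move window start to 3
  Position 3 ('c'): window [3,3] length 1
  Position 4 ('d'): window [3,4] length 2
  Position 5 ('a'): window [3,5] length 3 -- new best
Longest substring with no repeats: "cda" with length 3

3


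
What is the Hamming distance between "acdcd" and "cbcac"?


Comparing "acdcd" and "cbcac" position by position:
  Position 0: 'a' vs 'c' => differ
  Position 1: 'c' vs 'b' => differ
  Position 2: 'd' vs 'c' => differ
  Position 3: 'c' vs 'a' => differ
  Position 4: 'd' vs 'c' => differ
Total differences (Hamming distance): 5

5


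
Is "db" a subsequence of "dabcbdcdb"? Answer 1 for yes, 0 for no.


Check if "db" is a subsequence of "dabcbdcdb"
Greedy scan:
  Position 0 ('d'): matches sub[0] = 'd'
  Position 1 ('a'): no match needed
  Position 2 ('b'): matches sub[1] = 'b'
  Position 3 ('c'): no match needed
  Position 4 ('b'): no match needed
  Position 5 ('d'): no match needed
  Position 6 ('c'): no match needed
  Position 7 ('d'): no match needed
  Position 8 ('b'): no match needed
All 2 characters matched => is a subsequence

1


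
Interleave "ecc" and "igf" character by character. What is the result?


Interleaving "ecc" and "igf":
  Position 0: 'e' from first, 'i' from second => "ei"
  Position 1: 'c' from first, 'g' from second => "cg"
  Position 2: 'c' from first, 'f' from second => "cf"
Result: eicgcf

eicgcf


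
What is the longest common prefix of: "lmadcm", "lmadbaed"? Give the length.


Words: lmadcm, lmadbaed
  Position 0: all 'l' => match
  Position 1: all 'm' => match
  Position 2: all 'a' => match
  Position 3: all 'd' => match
  Position 4: ('c', 'b') => mismatch, stop
LCP = "lmad" (length 4)

4


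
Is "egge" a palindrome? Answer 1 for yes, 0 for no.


Input: egge
Reversed: egge
  Compare pos 0 ('e') with pos 3 ('e'): match
  Compare pos 1 ('g') with pos 2 ('g'): match
Result: palindrome

1


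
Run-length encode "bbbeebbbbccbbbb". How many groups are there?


Input: bbbeebbbbccbbbb
Scanning for consecutive runs:
  Group 1: 'b' x 3 (positions 0-2)
  Group 2: 'e' x 2 (positions 3-4)
  Group 3: 'b' x 4 (positions 5-8)
  Group 4: 'c' x 2 (positions 9-10)
  Group 5: 'b' x 4 (positions 11-14)
Total groups: 5

5


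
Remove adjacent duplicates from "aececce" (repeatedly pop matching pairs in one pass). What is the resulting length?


Input: aececce
Stack-based adjacent duplicate removal:
  Read 'a': push. Stack: a
  Read 'e': push. Stack: ae
  Read 'c': push. Stack: aec
  Read 'e': push. Stack: aece
  Read 'c': push. Stack: aecec
  Read 'c': matches stack top 'c' => pop. Stack: aece
  Read 'e': matches stack top 'e' => pop. Stack: aec
Final stack: "aec" (length 3)

3


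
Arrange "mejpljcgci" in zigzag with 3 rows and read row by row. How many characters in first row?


Zigzag "mejpljcgci" into 3 rows:
Placing characters:
  'm' => row 0
  'e' => row 1
  'j' => row 2
  'p' => row 1
  'l' => row 0
  'j' => row 1
  'c' => row 2
  'g' => row 1
  'c' => row 0
  'i' => row 1
Rows:
  Row 0: "mlc"
  Row 1: "epjgi"
  Row 2: "jc"
First row length: 3

3


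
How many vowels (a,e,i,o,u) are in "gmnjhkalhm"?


Input: gmnjhkalhm
Checking each character:
  'g' at position 0: consonant
  'm' at position 1: consonant
  'n' at position 2: consonant
  'j' at position 3: consonant
  'h' at position 4: consonant
  'k' at position 5: consonant
  'a' at position 6: vowel (running total: 1)
  'l' at position 7: consonant
  'h' at position 8: consonant
  'm' at position 9: consonant
Total vowels: 1

1


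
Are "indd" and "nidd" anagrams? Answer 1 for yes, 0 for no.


Strings: "indd", "nidd"
Sorted first:  ddin
Sorted second: ddin
Sorted forms match => anagrams

1


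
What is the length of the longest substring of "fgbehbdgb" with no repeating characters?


Input: "fgbehbdgb"
Sliding window (track last position of each char):
  Position 0 ('f'): window [0,0] length 1 -- new best
  Position 1 ('g'): window [0,1] length 2 -- new best
  Position 2 ('b'): window [0,2] length 3 -- new best
  Position 3 ('e'): window [0,3] length 4 -- new best
  Position 4 ('h'): window [0,4] length 5 -- new best
  Position 5 ('b'): repeat (last at 2), move window start to 3
  Position 5 ('b'): window [3,5] length 3
  Position 6 ('d'): window [3,6] length 4
  Position 7 ('g'): window [3,7] length 5
  Position 8 ('b'): repeat (last at 5), move window start to 6
  Position 8 ('b'): window [6,8] length 3
Longest substring with no repeats: "fgbeh" with length 5

5


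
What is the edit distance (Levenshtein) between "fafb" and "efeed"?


Computing edit distance: "fafb" -> "efeed"
DP table:
           e    f    e    e    d
      0    1    2    3    4    5
  f   1    1    1    2    3    4
  a   2    2    2    2    3    4
  f   3    3    2    3    3    4
  b   4    4    3    3    4    4
Edit distance = dp[4][5] = 4

4


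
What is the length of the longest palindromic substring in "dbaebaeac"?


Input: "dbaebaeac"
Checking substrings for palindromes:
  [5:8] "aea" (len 3) => palindrome
Longest palindromic substring: "aea" with length 3

3


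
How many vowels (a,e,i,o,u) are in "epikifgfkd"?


Input: epikifgfkd
Checking each character:
  'e' at position 0: vowel (running total: 1)
  'p' at position 1: consonant
  'i' at position 2: vowel (running total: 2)
  'k' at position 3: consonant
  'i' at position 4: vowel (running total: 3)
  'f' at position 5: consonant
  'g' at position 6: consonant
  'f' at position 7: consonant
  'k' at position 8: consonant
  'd' at position 9: consonant
Total vowels: 3

3


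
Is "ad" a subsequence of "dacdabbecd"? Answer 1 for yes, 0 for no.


Check if "ad" is a subsequence of "dacdabbecd"
Greedy scan:
  Position 0 ('d'): no match needed
  Position 1 ('a'): matches sub[0] = 'a'
  Position 2 ('c'): no match needed
  Position 3 ('d'): matches sub[1] = 'd'
  Position 4 ('a'): no match needed
  Position 5 ('b'): no match needed
  Position 6 ('b'): no match needed
  Position 7 ('e'): no match needed
  Position 8 ('c'): no match needed
  Position 9 ('d'): no match needed
All 2 characters matched => is a subsequence

1


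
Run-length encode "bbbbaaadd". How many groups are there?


Input: bbbbaaadd
Scanning for consecutive runs:
  Group 1: 'b' x 4 (positions 0-3)
  Group 2: 'a' x 3 (positions 4-6)
  Group 3: 'd' x 2 (positions 7-8)
Total groups: 3

3


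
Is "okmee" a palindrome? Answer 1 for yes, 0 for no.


Input: okmee
Reversed: eemko
  Compare pos 0 ('o') with pos 4 ('e'): MISMATCH
  Compare pos 1 ('k') with pos 3 ('e'): MISMATCH
Result: not a palindrome

0


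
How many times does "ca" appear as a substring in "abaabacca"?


Searching for "ca" in "abaabacca"
Scanning each position:
  Position 0: "ab" => no
  Position 1: "ba" => no
  Position 2: "aa" => no
  Position 3: "ab" => no
  Position 4: "ba" => no
  Position 5: "ac" => no
  Position 6: "cc" => no
  Position 7: "ca" => MATCH
Total occurrences: 1

1


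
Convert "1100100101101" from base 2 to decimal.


Input: "1100100101101" in base 2
Positional expansion:
  Digit '1' (value 1) x 2^12 = 4096
  Digit '1' (value 1) x 2^11 = 2048
  Digit '0' (value 0) x 2^10 = 0
  Digit '0' (value 0) x 2^9 = 0
  Digit '1' (value 1) x 2^8 = 256
  Digit '0' (value 0) x 2^7 = 0
  Digit '0' (value 0) x 2^6 = 0
  Digit '1' (value 1) x 2^5 = 32
  Digit '0' (value 0) x 2^4 = 0
  Digit '1' (value 1) x 2^3 = 8
  Digit '1' (value 1) x 2^2 = 4
  Digit '0' (value 0) x 2^1 = 0
  Digit '1' (value 1) x 2^0 = 1
Sum = 6445

6445


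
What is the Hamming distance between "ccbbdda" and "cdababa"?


Comparing "ccbbdda" and "cdababa" position by position:
  Position 0: 'c' vs 'c' => same
  Position 1: 'c' vs 'd' => differ
  Position 2: 'b' vs 'a' => differ
  Position 3: 'b' vs 'b' => same
  Position 4: 'd' vs 'a' => differ
  Position 5: 'd' vs 'b' => differ
  Position 6: 'a' vs 'a' => same
Total differences (Hamming distance): 4

4


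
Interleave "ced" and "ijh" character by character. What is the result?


Interleaving "ced" and "ijh":
  Position 0: 'c' from first, 'i' from second => "ci"
  Position 1: 'e' from first, 'j' from second => "ej"
  Position 2: 'd' from first, 'h' from second => "dh"
Result: ciejdh

ciejdh


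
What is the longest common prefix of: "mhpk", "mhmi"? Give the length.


Words: mhpk, mhmi
  Position 0: all 'm' => match
  Position 1: all 'h' => match
  Position 2: ('p', 'm') => mismatch, stop
LCP = "mh" (length 2)

2


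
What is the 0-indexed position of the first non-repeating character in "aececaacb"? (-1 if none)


Input: aececaacb
Character frequencies:
  'a': 3
  'b': 1
  'c': 3
  'e': 2
Scanning left to right for freq == 1:
  Position 0 ('a'): freq=3, skip
  Position 1 ('e'): freq=2, skip
  Position 2 ('c'): freq=3, skip
  Position 3 ('e'): freq=2, skip
  Position 4 ('c'): freq=3, skip
  Position 5 ('a'): freq=3, skip
  Position 6 ('a'): freq=3, skip
  Position 7 ('c'): freq=3, skip
  Position 8 ('b'): unique! => answer = 8

8


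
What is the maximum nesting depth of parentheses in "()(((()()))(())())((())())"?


Input: "()(((()()))(())())((())())"
Tracking depth:
  Position 0 '(': depth becomes 1
  Position 1 ')': depth becomes 0
  Position 2 '(': depth becomes 1
  Position 3 '(': depth becomes 2
  Position 4 '(': depth becomes 3
  Position 5 '(': depth becomes 4
  Position 6 ')': depth becomes 3
  Position 7 '(': depth becomes 4
  Position 8 ')': depth becomes 3
  Position 9 ')': depth becomes 2
  Position 10 ')': depth becomes 1
  Position 11 '(': depth becomes 2
  Position 12 '(': depth becomes 3
  Position 13 ')': depth becomes 2
  Position 14 ')': depth becomes 1
  Position 15 '(': depth becomes 2
  Position 16 ')': depth becomes 1
  Position 17 ')': depth becomes 0
  Position 18 '(': depth becomes 1
  Position 19 '(': depth becomes 2
  Position 20 '(': depth becomes 3
  Position 21 ')': depth becomes 2
  Position 22 ')': depth becomes 1
  Position 23 '(': depth becomes 2
  Position 24 ')': depth becomes 1
  Position 25 ')': depth becomes 0
Maximum depth reached: 4

4


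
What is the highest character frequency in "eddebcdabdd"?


Input: eddebcdabdd
Character counts:
  'a': 1
  'b': 2
  'c': 1
  'd': 5
  'e': 2
Maximum frequency: 5

5


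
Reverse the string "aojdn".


Input: aojdn
Reading characters right to left:
  Position 4: 'n'
  Position 3: 'd'
  Position 2: 'j'
  Position 1: 'o'
  Position 0: 'a'
Reversed: ndjoa

ndjoa


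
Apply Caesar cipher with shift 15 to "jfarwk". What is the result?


Caesar cipher: shift "jfarwk" by 15
  'j' (pos 9) + 15 = pos 24 = 'y'
  'f' (pos 5) + 15 = pos 20 = 'u'
  'a' (pos 0) + 15 = pos 15 = 'p'
  'r' (pos 17) + 15 = pos 6 = 'g'
  'w' (pos 22) + 15 = pos 11 = 'l'
  'k' (pos 10) + 15 = pos 25 = 'z'
Result: yupglz

yupglz


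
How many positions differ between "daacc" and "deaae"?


Comparing "daacc" and "deaae" position by position:
  Position 0: 'd' vs 'd' => same
  Position 1: 'a' vs 'e' => DIFFER
  Position 2: 'a' vs 'a' => same
  Position 3: 'c' vs 'a' => DIFFER
  Position 4: 'c' vs 'e' => DIFFER
Positions that differ: 3

3


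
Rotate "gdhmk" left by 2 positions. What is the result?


Input: "gdhmk", rotate left by 2
First 2 characters: "gd"
Remaining characters: "hmk"
Concatenate remaining + first: "hmk" + "gd" = "hmkgd"

hmkgd


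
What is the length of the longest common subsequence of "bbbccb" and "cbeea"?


LCS of "bbbccb" and "cbeea"
DP table:
           c    b    e    e    a
      0    0    0    0    0    0
  b   0    0    1    1    1    1
  b   0    0    1    1    1    1
  b   0    0    1    1    1    1
  c   0    1    1    1    1    1
  c   0    1    1    1    1    1
  b   0    1    2    2    2    2
LCS length = dp[6][5] = 2

2


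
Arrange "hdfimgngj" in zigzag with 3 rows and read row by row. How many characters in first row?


Zigzag "hdfimgngj" into 3 rows:
Placing characters:
  'h' => row 0
  'd' => row 1
  'f' => row 2
  'i' => row 1
  'm' => row 0
  'g' => row 1
  'n' => row 2
  'g' => row 1
  'j' => row 0
Rows:
  Row 0: "hmj"
  Row 1: "digg"
  Row 2: "fn"
First row length: 3

3


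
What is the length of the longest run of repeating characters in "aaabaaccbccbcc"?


Input: "aaabaaccbccbcc"
Scanning for longest run:
  Position 1 ('a'): continues run of 'a', length=2
  Position 2 ('a'): continues run of 'a', length=3
  Position 3 ('b'): new char, reset run to 1
  Position 4 ('a'): new char, reset run to 1
  Position 5 ('a'): continues run of 'a', length=2
  Position 6 ('c'): new char, reset run to 1
  Position 7 ('c'): continues run of 'c', length=2
  Position 8 ('b'): new char, reset run to 1
  Position 9 ('c'): new char, reset run to 1
  Position 10 ('c'): continues run of 'c', length=2
  Position 11 ('b'): new char, reset run to 1
  Position 12 ('c'): new char, reset run to 1
  Position 13 ('c'): continues run of 'c', length=2
Longest run: 'a' with length 3

3


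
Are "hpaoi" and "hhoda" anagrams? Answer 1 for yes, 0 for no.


Strings: "hpaoi", "hhoda"
Sorted first:  ahiop
Sorted second: adhho
Differ at position 1: 'h' vs 'd' => not anagrams

0


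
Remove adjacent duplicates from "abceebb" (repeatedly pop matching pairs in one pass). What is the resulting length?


Input: abceebb
Stack-based adjacent duplicate removal:
  Read 'a': push. Stack: a
  Read 'b': push. Stack: ab
  Read 'c': push. Stack: abc
  Read 'e': push. Stack: abce
  Read 'e': matches stack top 'e' => pop. Stack: abc
  Read 'b': push. Stack: abcb
  Read 'b': matches stack top 'b' => pop. Stack: abc
Final stack: "abc" (length 3)

3


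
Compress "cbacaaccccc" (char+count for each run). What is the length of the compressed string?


Input: cbacaaccccc
Runs:
  'c' x 1 => "c1"
  'b' x 1 => "b1"
  'a' x 1 => "a1"
  'c' x 1 => "c1"
  'a' x 2 => "a2"
  'c' x 5 => "c5"
Compressed: "c1b1a1c1a2c5"
Compressed length: 12

12


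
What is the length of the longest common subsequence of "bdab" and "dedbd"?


LCS of "bdab" and "dedbd"
DP table:
           d    e    d    b    d
      0    0    0    0    0    0
  b   0    0    0    0    1    1
  d   0    1    1    1    1    2
  a   0    1    1    1    1    2
  b   0    1    1    1    2    2
LCS length = dp[4][5] = 2

2


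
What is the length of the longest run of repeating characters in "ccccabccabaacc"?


Input: "ccccabccabaacc"
Scanning for longest run:
  Position 1 ('c'): continues run of 'c', length=2
  Position 2 ('c'): continues run of 'c', length=3
  Position 3 ('c'): continues run of 'c', length=4
  Position 4 ('a'): new char, reset run to 1
  Position 5 ('b'): new char, reset run to 1
  Position 6 ('c'): new char, reset run to 1
  Position 7 ('c'): continues run of 'c', length=2
  Position 8 ('a'): new char, reset run to 1
  Position 9 ('b'): new char, reset run to 1
  Position 10 ('a'): new char, reset run to 1
  Position 11 ('a'): continues run of 'a', length=2
  Position 12 ('c'): new char, reset run to 1
  Position 13 ('c'): continues run of 'c', length=2
Longest run: 'c' with length 4

4


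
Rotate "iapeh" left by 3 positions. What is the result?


Input: "iapeh", rotate left by 3
First 3 characters: "iap"
Remaining characters: "eh"
Concatenate remaining + first: "eh" + "iap" = "ehiap"

ehiap


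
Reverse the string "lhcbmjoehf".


Input: lhcbmjoehf
Reading characters right to left:
  Position 9: 'f'
  Position 8: 'h'
  Position 7: 'e'
  Position 6: 'o'
  Position 5: 'j'
  Position 4: 'm'
  Position 3: 'b'
  Position 2: 'c'
  Position 1: 'h'
  Position 0: 'l'
Reversed: fheojmbchl

fheojmbchl


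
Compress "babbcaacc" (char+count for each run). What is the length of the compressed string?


Input: babbcaacc
Runs:
  'b' x 1 => "b1"
  'a' x 1 => "a1"
  'b' x 2 => "b2"
  'c' x 1 => "c1"
  'a' x 2 => "a2"
  'c' x 2 => "c2"
Compressed: "b1a1b2c1a2c2"
Compressed length: 12

12


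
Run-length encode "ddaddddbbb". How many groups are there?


Input: ddaddddbbb
Scanning for consecutive runs:
  Group 1: 'd' x 2 (positions 0-1)
  Group 2: 'a' x 1 (positions 2-2)
  Group 3: 'd' x 4 (positions 3-6)
  Group 4: 'b' x 3 (positions 7-9)
Total groups: 4

4


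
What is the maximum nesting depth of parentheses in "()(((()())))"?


Input: "()(((()())))"
Tracking depth:
  Position 0 '(': depth becomes 1
  Position 1 ')': depth becomes 0
  Position 2 '(': depth becomes 1
  Position 3 '(': depth becomes 2
  Position 4 '(': depth becomes 3
  Position 5 '(': depth becomes 4
  Position 6 ')': depth becomes 3
  Position 7 '(': depth becomes 4
  Position 8 ')': depth becomes 3
  Position 9 ')': depth becomes 2
  Position 10 ')': depth becomes 1
  Position 11 ')': depth becomes 0
Maximum depth reached: 4

4


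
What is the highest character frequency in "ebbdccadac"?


Input: ebbdccadac
Character counts:
  'a': 2
  'b': 2
  'c': 3
  'd': 2
  'e': 1
Maximum frequency: 3

3


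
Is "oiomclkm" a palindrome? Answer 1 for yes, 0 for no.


Input: oiomclkm
Reversed: mklcmoio
  Compare pos 0 ('o') with pos 7 ('m'): MISMATCH
  Compare pos 1 ('i') with pos 6 ('k'): MISMATCH
  Compare pos 2 ('o') with pos 5 ('l'): MISMATCH
  Compare pos 3 ('m') with pos 4 ('c'): MISMATCH
Result: not a palindrome

0


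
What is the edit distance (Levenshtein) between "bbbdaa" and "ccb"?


Computing edit distance: "bbbdaa" -> "ccb"
DP table:
           c    c    b
      0    1    2    3
  b   1    1    2    2
  b   2    2    2    2
  b   3    3    3    2
  d   4    4    4    3
  a   5    5    5    4
  a   6    6    6    5
Edit distance = dp[6][3] = 5

5


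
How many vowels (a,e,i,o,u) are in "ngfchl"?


Input: ngfchl
Checking each character:
  'n' at position 0: consonant
  'g' at position 1: consonant
  'f' at position 2: consonant
  'c' at position 3: consonant
  'h' at position 4: consonant
  'l' at position 5: consonant
Total vowels: 0

0


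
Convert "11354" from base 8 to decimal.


Input: "11354" in base 8
Positional expansion:
  Digit '1' (value 1) x 8^4 = 4096
  Digit '1' (value 1) x 8^3 = 512
  Digit '3' (value 3) x 8^2 = 192
  Digit '5' (value 5) x 8^1 = 40
  Digit '4' (value 4) x 8^0 = 4
Sum = 4844

4844


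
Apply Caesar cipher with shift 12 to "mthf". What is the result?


Caesar cipher: shift "mthf" by 12
  'm' (pos 12) + 12 = pos 24 = 'y'
  't' (pos 19) + 12 = pos 5 = 'f'
  'h' (pos 7) + 12 = pos 19 = 't'
  'f' (pos 5) + 12 = pos 17 = 'r'
Result: yftr

yftr


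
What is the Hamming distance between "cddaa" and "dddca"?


Comparing "cddaa" and "dddca" position by position:
  Position 0: 'c' vs 'd' => differ
  Position 1: 'd' vs 'd' => same
  Position 2: 'd' vs 'd' => same
  Position 3: 'a' vs 'c' => differ
  Position 4: 'a' vs 'a' => same
Total differences (Hamming distance): 2

2


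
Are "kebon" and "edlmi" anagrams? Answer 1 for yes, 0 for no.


Strings: "kebon", "edlmi"
Sorted first:  bekno
Sorted second: deilm
Differ at position 0: 'b' vs 'd' => not anagrams

0


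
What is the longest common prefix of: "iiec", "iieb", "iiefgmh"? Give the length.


Words: iiec, iieb, iiefgmh
  Position 0: all 'i' => match
  Position 1: all 'i' => match
  Position 2: all 'e' => match
  Position 3: ('c', 'b', 'f') => mismatch, stop
LCP = "iie" (length 3)

3


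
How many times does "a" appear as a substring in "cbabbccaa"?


Searching for "a" in "cbabbccaa"
Scanning each position:
  Position 0: "c" => no
  Position 1: "b" => no
  Position 2: "a" => MATCH
  Position 3: "b" => no
  Position 4: "b" => no
  Position 5: "c" => no
  Position 6: "c" => no
  Position 7: "a" => MATCH
  Position 8: "a" => MATCH
Total occurrences: 3

3


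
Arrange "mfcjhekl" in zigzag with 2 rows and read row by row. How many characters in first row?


Zigzag "mfcjhekl" into 2 rows:
Placing characters:
  'm' => row 0
  'f' => row 1
  'c' => row 0
  'j' => row 1
  'h' => row 0
  'e' => row 1
  'k' => row 0
  'l' => row 1
Rows:
  Row 0: "mchk"
  Row 1: "fjel"
First row length: 4

4


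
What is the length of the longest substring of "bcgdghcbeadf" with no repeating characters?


Input: "bcgdghcbeadf"
Sliding window (track last position of each char):
  Position 0 ('b'): window [0,0] length 1 -- new best
  Position 1 ('c'): window [0,1] length 2 -- new best
  Position 2 ('g'): window [0,2] length 3 -- new best
  Position 3 ('d'): window [0,3] length 4 -- new best
  Position 4 ('g'): repeat (last at 2), move window start to 3
  Position 4 ('g'): window [3,4] length 2
  Position 5 ('h'): window [3,5] length 3
  Position 6 ('c'): window [3,6] length 4
  Position 7 ('b'): window [3,7] length 5 -- new best
  Position 8 ('e'): window [3,8] length 6 -- new best
  Position 9 ('a'): window [3,9] length 7 -- new best
  Position 10 ('d'): repeat (last at 3), move window start to 4
  Position 10 ('d'): window [4,10] length 7
  Position 11 ('f'): window [4,11] length 8 -- new best
Longest substring with no repeats: "ghcbeadf" with length 8

8


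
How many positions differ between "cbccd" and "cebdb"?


Comparing "cbccd" and "cebdb" position by position:
  Position 0: 'c' vs 'c' => same
  Position 1: 'b' vs 'e' => DIFFER
  Position 2: 'c' vs 'b' => DIFFER
  Position 3: 'c' vs 'd' => DIFFER
  Position 4: 'd' vs 'b' => DIFFER
Positions that differ: 4

4


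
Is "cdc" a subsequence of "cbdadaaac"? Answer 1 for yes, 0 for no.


Check if "cdc" is a subsequence of "cbdadaaac"
Greedy scan:
  Position 0 ('c'): matches sub[0] = 'c'
  Position 1 ('b'): no match needed
  Position 2 ('d'): matches sub[1] = 'd'
  Position 3 ('a'): no match needed
  Position 4 ('d'): no match needed
  Position 5 ('a'): no match needed
  Position 6 ('a'): no match needed
  Position 7 ('a'): no match needed
  Position 8 ('c'): matches sub[2] = 'c'
All 3 characters matched => is a subsequence

1


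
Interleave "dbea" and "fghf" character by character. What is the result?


Interleaving "dbea" and "fghf":
  Position 0: 'd' from first, 'f' from second => "df"
  Position 1: 'b' from first, 'g' from second => "bg"
  Position 2: 'e' from first, 'h' from second => "eh"
  Position 3: 'a' from first, 'f' from second => "af"
Result: dfbgehaf

dfbgehaf


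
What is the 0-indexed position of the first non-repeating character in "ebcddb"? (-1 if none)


Input: ebcddb
Character frequencies:
  'b': 2
  'c': 1
  'd': 2
  'e': 1
Scanning left to right for freq == 1:
  Position 0 ('e'): unique! => answer = 0

0


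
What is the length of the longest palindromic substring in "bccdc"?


Input: "bccdc"
Checking substrings for palindromes:
  [2:5] "cdc" (len 3) => palindrome
  [1:3] "cc" (len 2) => palindrome
Longest palindromic substring: "cdc" with length 3

3


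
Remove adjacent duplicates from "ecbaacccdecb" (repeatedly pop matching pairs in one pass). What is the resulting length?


Input: ecbaacccdecb
Stack-based adjacent duplicate removal:
  Read 'e': push. Stack: e
  Read 'c': push. Stack: ec
  Read 'b': push. Stack: ecb
  Read 'a': push. Stack: ecba
  Read 'a': matches stack top 'a' => pop. Stack: ecb
  Read 'c': push. Stack: ecbc
  Read 'c': matches stack top 'c' => pop. Stack: ecb
  Read 'c': push. Stack: ecbc
  Read 'd': push. Stack: ecbcd
  Read 'e': push. Stack: ecbcde
  Read 'c': push. Stack: ecbcdec
  Read 'b': push. Stack: ecbcdecb
Final stack: "ecbcdecb" (length 8)

8


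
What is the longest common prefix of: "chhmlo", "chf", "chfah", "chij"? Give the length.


Words: chhmlo, chf, chfah, chij
  Position 0: all 'c' => match
  Position 1: all 'h' => match
  Position 2: ('h', 'f', 'f', 'i') => mismatch, stop
LCP = "ch" (length 2)

2


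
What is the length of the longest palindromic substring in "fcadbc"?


Input: "fcadbc"
Checking substrings for palindromes:
  No multi-char palindromic substrings found
Longest palindromic substring: "f" with length 1

1


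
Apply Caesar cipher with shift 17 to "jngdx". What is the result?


Caesar cipher: shift "jngdx" by 17
  'j' (pos 9) + 17 = pos 0 = 'a'
  'n' (pos 13) + 17 = pos 4 = 'e'
  'g' (pos 6) + 17 = pos 23 = 'x'
  'd' (pos 3) + 17 = pos 20 = 'u'
  'x' (pos 23) + 17 = pos 14 = 'o'
Result: aexuo

aexuo


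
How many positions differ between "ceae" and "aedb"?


Comparing "ceae" and "aedb" position by position:
  Position 0: 'c' vs 'a' => DIFFER
  Position 1: 'e' vs 'e' => same
  Position 2: 'a' vs 'd' => DIFFER
  Position 3: 'e' vs 'b' => DIFFER
Positions that differ: 3

3


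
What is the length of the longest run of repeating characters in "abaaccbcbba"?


Input: "abaaccbcbba"
Scanning for longest run:
  Position 1 ('b'): new char, reset run to 1
  Position 2 ('a'): new char, reset run to 1
  Position 3 ('a'): continues run of 'a', length=2
  Position 4 ('c'): new char, reset run to 1
  Position 5 ('c'): continues run of 'c', length=2
  Position 6 ('b'): new char, reset run to 1
  Position 7 ('c'): new char, reset run to 1
  Position 8 ('b'): new char, reset run to 1
  Position 9 ('b'): continues run of 'b', length=2
  Position 10 ('a'): new char, reset run to 1
Longest run: 'a' with length 2

2


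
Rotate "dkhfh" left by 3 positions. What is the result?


Input: "dkhfh", rotate left by 3
First 3 characters: "dkh"
Remaining characters: "fh"
Concatenate remaining + first: "fh" + "dkh" = "fhdkh"

fhdkh


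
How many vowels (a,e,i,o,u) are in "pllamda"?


Input: pllamda
Checking each character:
  'p' at position 0: consonant
  'l' at position 1: consonant
  'l' at position 2: consonant
  'a' at position 3: vowel (running total: 1)
  'm' at position 4: consonant
  'd' at position 5: consonant
  'a' at position 6: vowel (running total: 2)
Total vowels: 2

2


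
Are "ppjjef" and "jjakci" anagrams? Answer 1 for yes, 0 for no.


Strings: "ppjjef", "jjakci"
Sorted first:  efjjpp
Sorted second: acijjk
Differ at position 0: 'e' vs 'a' => not anagrams

0


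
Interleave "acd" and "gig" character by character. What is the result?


Interleaving "acd" and "gig":
  Position 0: 'a' from first, 'g' from second => "ag"
  Position 1: 'c' from first, 'i' from second => "ci"
  Position 2: 'd' from first, 'g' from second => "dg"
Result: agcidg

agcidg


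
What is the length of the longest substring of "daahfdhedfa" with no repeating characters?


Input: "daahfdhedfa"
Sliding window (track last position of each char):
  Position 0 ('d'): window [0,0] length 1 -- new best
  Position 1 ('a'): window [0,1] length 2 -- new best
  Position 2 ('a'): repeat (last at 1), move window start to 2
  Position 2 ('a'): window [2,2] length 1
  Position 3 ('h'): window [2,3] length 2
  Position 4 ('f'): window [2,4] length 3 -- new best
  Position 5 ('d'): window [2,5] length 4 -- new best
  Position 6 ('h'): repeat (last at 3), move window start to 4
  Position 6 ('h'): window [4,6] length 3
  Position 7 ('e'): window [4,7] length 4
  Position 8 ('d'): repeat (last at 5), move window start to 6
  Position 8 ('d'): window [6,8] length 3
  Position 9 ('f'): window [6,9] length 4
  Position 10 ('a'): window [6,10] length 5 -- new best
Longest substring with no repeats: "hedfa" with length 5

5
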